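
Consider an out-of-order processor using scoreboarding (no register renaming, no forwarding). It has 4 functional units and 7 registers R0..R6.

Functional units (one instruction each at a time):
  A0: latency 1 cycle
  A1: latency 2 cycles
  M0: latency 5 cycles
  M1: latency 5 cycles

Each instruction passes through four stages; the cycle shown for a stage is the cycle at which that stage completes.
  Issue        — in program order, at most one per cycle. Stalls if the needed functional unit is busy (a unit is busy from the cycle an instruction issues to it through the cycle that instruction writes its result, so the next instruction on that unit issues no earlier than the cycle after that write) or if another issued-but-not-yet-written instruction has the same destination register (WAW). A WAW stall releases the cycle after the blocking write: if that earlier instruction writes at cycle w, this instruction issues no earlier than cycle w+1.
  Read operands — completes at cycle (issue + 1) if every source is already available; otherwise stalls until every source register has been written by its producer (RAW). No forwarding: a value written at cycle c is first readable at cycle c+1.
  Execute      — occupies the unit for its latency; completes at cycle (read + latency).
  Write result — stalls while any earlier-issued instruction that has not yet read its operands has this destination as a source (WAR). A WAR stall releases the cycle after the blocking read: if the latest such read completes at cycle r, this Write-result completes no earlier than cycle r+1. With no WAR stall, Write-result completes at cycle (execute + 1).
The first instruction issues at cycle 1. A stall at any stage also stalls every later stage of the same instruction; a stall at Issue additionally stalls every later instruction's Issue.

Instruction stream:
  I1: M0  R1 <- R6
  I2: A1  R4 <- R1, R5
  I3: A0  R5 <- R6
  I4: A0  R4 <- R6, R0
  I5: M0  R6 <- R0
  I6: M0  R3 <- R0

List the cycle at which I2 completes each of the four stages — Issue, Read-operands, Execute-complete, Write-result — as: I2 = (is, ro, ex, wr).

I2 = (2, 9, 11, 12)

t=1  I1 dispatched to M0
t=2  I1 operands ready | I2 dispatched to A1
t=3  I3 dispatched to A0
t=4  I3 operands ready
t=5  I3 complete
t=7  I1 complete
t=8  R1←I1
t=9  I2 operands ready
t=10  R5←I3
t=11  I2 complete
t=12  R4←I2
t=13  I4 dispatched to A0
t=14  I4 operands ready | I5 dispatched to M0
t=15  I4 complete | I5 operands ready
t=16  R4←I4
t=20  I5 complete
t=21  R6←I5
t=22  I6 dispatched to M0
t=23  I6 operands ready
t=28  I6 complete
t=29  R3←I6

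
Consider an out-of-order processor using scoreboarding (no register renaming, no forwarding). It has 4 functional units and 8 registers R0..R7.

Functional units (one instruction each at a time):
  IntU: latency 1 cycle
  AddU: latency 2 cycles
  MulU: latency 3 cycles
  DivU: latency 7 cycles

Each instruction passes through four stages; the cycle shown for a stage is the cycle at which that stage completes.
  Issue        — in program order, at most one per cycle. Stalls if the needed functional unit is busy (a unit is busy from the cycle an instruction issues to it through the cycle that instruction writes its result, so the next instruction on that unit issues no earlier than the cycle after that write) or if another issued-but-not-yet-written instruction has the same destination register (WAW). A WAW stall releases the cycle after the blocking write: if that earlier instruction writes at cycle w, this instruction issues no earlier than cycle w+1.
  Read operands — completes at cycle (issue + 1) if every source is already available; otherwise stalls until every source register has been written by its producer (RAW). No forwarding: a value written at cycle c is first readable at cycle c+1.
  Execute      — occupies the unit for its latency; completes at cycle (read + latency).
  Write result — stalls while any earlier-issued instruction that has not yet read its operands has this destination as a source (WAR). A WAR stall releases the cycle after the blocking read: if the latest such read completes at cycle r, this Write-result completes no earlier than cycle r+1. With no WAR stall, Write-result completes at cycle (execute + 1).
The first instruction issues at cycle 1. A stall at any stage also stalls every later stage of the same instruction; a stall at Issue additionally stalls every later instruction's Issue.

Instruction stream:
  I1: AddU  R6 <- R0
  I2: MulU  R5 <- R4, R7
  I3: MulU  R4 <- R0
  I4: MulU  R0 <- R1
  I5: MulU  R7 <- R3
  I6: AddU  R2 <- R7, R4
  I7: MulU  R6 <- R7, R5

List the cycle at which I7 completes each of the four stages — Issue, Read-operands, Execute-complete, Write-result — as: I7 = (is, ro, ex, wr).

I7 = (26, 27, 30, 31)

[1] I1 issues→AddU
[2] I1 reads · I2 issues→MulU
[3] I2 reads
[4] I1 exec-done
[5] I1 writes R6
[6] I2 exec-done
[7] I2 writes R5
[8] I3 issues→MulU
[9] I3 reads
[12] I3 exec-done
[13] I3 writes R4
[14] I4 issues→MulU
[15] I4 reads
[18] I4 exec-done
[19] I4 writes R0
[20] I5 issues→MulU
[21] I5 reads · I6 issues→AddU
[24] I5 exec-done
[25] I5 writes R7
[26] I6 reads · I7 issues→MulU
[27] I7 reads
[28] I6 exec-done
[29] I6 writes R2
[30] I7 exec-done
[31] I7 writes R6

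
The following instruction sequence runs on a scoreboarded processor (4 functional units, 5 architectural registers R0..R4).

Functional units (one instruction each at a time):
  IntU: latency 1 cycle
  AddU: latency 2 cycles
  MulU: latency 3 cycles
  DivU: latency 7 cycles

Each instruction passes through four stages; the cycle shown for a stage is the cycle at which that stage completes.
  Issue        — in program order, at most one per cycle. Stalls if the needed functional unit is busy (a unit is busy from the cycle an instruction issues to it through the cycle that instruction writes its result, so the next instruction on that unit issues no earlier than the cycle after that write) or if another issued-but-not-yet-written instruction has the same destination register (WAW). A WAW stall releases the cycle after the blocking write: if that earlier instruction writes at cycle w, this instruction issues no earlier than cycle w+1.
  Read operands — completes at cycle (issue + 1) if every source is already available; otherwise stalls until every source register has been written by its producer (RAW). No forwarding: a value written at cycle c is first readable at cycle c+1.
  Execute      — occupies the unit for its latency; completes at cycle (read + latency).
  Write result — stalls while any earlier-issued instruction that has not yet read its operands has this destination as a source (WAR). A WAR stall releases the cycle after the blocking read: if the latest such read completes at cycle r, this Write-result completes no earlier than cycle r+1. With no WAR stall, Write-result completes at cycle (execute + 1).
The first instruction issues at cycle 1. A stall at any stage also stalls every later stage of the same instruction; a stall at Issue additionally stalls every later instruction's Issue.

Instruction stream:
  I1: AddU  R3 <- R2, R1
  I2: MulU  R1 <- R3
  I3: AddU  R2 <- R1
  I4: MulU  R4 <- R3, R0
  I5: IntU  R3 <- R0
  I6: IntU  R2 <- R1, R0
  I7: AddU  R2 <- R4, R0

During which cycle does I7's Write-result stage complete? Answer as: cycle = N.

I1  is:1  ro:2  ex:4  wr:5
I2  is:2  ro:6  ex:9  wr:10  — RAW R3: wait I1 write@5
I3  is:6  ro:11  ex:13  wr:14  — struct: AddU busy until I1 writes@5, RAW R1: wait I2 write@10
I4  is:11  ro:12  ex:15  wr:16  — struct: MulU busy until I2 writes@10
I5  is:12  ro:13  ex:14  wr:15
I6  is:16  ro:17  ex:18  wr:19  — struct: IntU busy until I5 writes@15
I7  is:20  ro:21  ex:23  wr:24  — WAW R2: wait I6 write@19

cycle = 24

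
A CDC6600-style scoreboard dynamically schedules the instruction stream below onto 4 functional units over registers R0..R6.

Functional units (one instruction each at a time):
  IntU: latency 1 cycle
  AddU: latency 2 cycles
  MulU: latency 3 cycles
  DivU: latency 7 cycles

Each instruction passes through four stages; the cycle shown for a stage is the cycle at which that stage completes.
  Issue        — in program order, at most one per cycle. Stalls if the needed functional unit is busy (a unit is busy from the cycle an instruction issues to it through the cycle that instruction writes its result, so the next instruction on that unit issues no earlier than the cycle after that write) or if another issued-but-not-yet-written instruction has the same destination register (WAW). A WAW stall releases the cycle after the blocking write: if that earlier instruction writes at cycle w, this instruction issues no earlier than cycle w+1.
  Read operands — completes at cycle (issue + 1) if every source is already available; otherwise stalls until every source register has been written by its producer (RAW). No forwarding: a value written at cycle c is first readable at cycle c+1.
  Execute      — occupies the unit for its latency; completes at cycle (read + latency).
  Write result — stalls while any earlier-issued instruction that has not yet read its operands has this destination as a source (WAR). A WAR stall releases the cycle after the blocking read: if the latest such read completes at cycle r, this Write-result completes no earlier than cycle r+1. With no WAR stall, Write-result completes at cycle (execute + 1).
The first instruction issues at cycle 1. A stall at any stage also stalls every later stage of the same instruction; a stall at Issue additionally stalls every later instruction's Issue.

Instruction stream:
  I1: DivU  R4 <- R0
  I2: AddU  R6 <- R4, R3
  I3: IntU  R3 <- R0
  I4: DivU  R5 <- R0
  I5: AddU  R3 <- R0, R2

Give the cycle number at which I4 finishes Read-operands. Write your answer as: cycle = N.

[1] issue I1 (DivU)
[2] I1 read-ops, issue I2 (AddU)
[3] issue I3 (IntU)
[4] I3 read-ops
[5] I3 finished on IntU
[9] I1 finished on DivU
[10] I1→R4
[11] I2 read-ops, issue I4 (DivU)
[12] I3→R3, I4 read-ops
[13] I2 finished on AddU
[14] I2→R6
[15] issue I5 (AddU)
[16] I5 read-ops
[18] I5 finished on AddU
[19] I4 finished on DivU, I5→R3
[20] I4→R5

cycle = 12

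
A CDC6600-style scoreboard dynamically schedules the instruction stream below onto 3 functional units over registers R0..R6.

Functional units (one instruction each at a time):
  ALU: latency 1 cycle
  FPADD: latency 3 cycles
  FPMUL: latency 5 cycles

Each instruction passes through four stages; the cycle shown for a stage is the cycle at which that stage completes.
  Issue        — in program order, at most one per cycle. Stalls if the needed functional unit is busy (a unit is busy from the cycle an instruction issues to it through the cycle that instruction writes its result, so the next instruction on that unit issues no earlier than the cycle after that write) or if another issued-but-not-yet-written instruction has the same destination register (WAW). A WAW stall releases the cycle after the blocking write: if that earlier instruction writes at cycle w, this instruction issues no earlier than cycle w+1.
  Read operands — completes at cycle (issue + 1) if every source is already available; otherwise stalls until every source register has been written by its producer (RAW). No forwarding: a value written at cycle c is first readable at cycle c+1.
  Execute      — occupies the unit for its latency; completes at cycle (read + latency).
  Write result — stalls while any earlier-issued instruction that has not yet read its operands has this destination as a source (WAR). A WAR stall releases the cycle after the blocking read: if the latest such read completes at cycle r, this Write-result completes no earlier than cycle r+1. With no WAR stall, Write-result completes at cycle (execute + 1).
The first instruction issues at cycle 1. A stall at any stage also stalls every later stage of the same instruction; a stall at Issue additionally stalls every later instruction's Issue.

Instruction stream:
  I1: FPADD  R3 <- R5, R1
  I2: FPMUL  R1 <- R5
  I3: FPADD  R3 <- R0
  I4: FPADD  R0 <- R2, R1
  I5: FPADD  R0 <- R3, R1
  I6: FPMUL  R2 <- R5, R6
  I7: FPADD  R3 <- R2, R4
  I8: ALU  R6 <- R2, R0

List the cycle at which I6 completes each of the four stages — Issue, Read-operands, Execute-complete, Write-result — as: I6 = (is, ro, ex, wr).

I6 = (20, 21, 26, 27)

  I1 | 1 | 2 | 5 | 6
  I2 | 2 | 3 | 8 | 9
  I3 | 7 | 8 | 11 | 12   struct: FPADD busy until I1 writes@6
  I4 | 13 | 14 | 17 | 18   struct: FPADD busy until I3 writes@12
  I5 | 19 | 20 | 23 | 24   struct: FPADD busy until I4 writes@18
  I6 | 20 | 21 | 26 | 27
  I7 | 25 | 28 | 31 | 32   struct: FPADD busy until I5 writes@24 · RAW R2: wait I6 write@27
  I8 | 26 | 28 | 29 | 30   RAW R2: wait I6 write@27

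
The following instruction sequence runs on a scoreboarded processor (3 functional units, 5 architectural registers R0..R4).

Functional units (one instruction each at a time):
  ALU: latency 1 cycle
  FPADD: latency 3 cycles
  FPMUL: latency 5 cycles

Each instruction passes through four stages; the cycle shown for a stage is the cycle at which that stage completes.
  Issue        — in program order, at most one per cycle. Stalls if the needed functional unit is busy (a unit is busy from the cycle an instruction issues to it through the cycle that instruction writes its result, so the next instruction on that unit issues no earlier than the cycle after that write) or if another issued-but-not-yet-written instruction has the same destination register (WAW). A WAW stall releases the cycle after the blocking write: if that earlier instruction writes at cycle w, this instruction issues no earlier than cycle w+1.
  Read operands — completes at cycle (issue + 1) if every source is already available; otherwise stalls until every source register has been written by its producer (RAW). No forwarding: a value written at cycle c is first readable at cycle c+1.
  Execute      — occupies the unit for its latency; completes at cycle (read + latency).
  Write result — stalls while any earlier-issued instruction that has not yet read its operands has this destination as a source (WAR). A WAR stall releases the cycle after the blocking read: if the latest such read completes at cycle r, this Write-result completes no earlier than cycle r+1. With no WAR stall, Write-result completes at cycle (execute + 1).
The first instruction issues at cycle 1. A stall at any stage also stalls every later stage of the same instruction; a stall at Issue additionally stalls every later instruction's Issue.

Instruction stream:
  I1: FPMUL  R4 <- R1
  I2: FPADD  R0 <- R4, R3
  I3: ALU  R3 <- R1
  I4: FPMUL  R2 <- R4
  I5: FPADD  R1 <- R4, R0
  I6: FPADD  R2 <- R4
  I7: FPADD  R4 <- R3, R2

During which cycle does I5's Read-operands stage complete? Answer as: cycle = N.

cycle = 15

[1] I1→FPMUL
[2] I1 RO | I2→FPADD
[3] I3→ALU
[4] I3 RO
[5] I3 EX
[7] I1 EX
[8] I1 WR R4
[9] I2 RO | I4→FPMUL
[10] I3 WR R3 | I4 RO
[12] I2 EX
[13] I2 WR R0
[14] I5→FPADD
[15] I4 EX | I5 RO
[16] I4 WR R2
[18] I5 EX
[19] I5 WR R1
[20] I6→FPADD
[21] I6 RO
[24] I6 EX
[25] I6 WR R2
[26] I7→FPADD
[27] I7 RO
[30] I7 EX
[31] I7 WR R4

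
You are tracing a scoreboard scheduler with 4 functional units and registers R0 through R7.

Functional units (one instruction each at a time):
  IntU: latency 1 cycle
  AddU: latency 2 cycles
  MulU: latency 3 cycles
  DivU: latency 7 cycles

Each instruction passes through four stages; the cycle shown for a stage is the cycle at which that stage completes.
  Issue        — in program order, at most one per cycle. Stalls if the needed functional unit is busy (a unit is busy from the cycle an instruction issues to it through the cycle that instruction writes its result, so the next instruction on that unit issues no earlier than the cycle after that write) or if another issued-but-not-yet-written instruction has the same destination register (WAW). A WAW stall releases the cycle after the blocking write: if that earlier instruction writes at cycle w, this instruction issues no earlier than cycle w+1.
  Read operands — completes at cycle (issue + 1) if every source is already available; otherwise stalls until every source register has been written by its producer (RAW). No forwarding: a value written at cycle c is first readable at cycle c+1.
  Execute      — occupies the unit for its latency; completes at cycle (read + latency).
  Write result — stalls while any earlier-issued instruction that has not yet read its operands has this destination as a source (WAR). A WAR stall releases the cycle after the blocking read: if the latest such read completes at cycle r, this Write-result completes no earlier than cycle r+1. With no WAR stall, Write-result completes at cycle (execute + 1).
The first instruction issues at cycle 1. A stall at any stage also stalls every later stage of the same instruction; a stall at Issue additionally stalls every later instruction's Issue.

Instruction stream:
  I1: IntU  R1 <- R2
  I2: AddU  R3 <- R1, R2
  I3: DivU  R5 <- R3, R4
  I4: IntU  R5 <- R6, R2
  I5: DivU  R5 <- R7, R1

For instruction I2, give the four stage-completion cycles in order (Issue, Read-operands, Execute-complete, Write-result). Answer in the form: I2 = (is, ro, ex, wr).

I2 = (2, 5, 7, 8)

t=1  I1 dispatched to IntU
t=2  I1 operands ready; I2 dispatched to AddU
t=3  I1 complete; I3 dispatched to DivU
t=4  R1←I1
t=5  I2 operands ready
t=7  I2 complete
t=8  R3←I2
t=9  I3 operands ready
t=16  I3 complete
t=17  R5←I3
t=18  I4 dispatched to IntU
t=19  I4 operands ready
t=20  I4 complete
t=21  R5←I4
t=22  I5 dispatched to DivU
t=23  I5 operands ready
t=30  I5 complete
t=31  R5←I5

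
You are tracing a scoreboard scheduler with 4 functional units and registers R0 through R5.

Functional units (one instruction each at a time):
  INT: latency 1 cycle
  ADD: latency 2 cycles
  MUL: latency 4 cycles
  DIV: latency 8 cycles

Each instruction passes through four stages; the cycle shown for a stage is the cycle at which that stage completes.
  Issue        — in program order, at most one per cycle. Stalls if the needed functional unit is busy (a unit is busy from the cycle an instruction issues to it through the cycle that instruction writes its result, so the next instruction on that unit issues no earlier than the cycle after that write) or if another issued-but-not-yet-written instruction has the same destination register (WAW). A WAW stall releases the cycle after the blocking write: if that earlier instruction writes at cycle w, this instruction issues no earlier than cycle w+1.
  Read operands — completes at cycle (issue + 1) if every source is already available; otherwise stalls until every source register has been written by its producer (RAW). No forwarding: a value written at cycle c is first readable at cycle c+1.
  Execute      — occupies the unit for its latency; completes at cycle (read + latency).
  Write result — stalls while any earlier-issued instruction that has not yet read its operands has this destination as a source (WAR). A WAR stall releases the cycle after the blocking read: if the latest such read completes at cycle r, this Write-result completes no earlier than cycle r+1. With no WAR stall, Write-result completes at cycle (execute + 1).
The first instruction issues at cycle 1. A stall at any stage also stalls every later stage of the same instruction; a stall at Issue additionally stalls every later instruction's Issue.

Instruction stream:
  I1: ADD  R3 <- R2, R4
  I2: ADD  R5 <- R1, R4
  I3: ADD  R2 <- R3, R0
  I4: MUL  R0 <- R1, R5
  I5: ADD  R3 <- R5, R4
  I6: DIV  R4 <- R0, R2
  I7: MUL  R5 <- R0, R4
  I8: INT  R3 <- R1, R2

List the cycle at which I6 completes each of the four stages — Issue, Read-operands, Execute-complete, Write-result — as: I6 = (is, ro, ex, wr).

I6 = (17, 19, 27, 28)

  I1 | 1 | 2 | 4 | 5
  I2 | 6 | 7 | 9 | 10   struct: ADD busy until I1 writes@5
  I3 | 11 | 12 | 14 | 15   struct: ADD busy until I2 writes@10
  I4 | 12 | 13 | 17 | 18
  I5 | 16 | 17 | 19 | 20   struct: ADD busy until I3 writes@15
  I6 | 17 | 19 | 27 | 28   RAW R0: wait I4 write@18
  I7 | 19 | 29 | 33 | 34   struct: MUL busy until I4 writes@18 · RAW R4: wait I6 write@28
  I8 | 21 | 22 | 23 | 24   WAW R3: wait I5 write@20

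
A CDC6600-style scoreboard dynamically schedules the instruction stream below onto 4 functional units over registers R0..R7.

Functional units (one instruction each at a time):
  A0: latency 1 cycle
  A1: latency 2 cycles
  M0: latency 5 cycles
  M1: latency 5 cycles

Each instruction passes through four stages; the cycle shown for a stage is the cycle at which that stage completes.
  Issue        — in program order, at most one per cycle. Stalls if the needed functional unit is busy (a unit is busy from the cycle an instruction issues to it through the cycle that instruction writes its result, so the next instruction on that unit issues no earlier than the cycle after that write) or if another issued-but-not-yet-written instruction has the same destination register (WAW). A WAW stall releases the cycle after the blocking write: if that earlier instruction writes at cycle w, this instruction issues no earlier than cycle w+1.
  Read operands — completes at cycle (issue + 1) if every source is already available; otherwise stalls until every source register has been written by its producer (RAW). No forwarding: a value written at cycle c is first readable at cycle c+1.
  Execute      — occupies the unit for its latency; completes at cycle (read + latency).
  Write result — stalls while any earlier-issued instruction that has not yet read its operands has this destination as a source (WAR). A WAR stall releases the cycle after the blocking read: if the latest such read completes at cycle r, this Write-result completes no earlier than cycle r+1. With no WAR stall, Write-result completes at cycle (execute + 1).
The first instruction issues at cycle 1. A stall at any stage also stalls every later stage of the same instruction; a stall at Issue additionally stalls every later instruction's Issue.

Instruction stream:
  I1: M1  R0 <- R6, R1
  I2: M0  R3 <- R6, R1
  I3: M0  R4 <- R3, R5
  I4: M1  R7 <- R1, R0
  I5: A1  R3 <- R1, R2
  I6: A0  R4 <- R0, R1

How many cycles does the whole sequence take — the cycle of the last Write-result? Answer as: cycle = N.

[I1] 1/2/7/8
[I2] 2/3/8/9
[I3] 10/11/16/17  (struct: M0 busy until I2 writes@9)
[I4] 11/12/17/18
[I5] 12/13/15/16
[I6] 18/19/20/21  (WAW R4: wait I3 write@17)

cycle = 21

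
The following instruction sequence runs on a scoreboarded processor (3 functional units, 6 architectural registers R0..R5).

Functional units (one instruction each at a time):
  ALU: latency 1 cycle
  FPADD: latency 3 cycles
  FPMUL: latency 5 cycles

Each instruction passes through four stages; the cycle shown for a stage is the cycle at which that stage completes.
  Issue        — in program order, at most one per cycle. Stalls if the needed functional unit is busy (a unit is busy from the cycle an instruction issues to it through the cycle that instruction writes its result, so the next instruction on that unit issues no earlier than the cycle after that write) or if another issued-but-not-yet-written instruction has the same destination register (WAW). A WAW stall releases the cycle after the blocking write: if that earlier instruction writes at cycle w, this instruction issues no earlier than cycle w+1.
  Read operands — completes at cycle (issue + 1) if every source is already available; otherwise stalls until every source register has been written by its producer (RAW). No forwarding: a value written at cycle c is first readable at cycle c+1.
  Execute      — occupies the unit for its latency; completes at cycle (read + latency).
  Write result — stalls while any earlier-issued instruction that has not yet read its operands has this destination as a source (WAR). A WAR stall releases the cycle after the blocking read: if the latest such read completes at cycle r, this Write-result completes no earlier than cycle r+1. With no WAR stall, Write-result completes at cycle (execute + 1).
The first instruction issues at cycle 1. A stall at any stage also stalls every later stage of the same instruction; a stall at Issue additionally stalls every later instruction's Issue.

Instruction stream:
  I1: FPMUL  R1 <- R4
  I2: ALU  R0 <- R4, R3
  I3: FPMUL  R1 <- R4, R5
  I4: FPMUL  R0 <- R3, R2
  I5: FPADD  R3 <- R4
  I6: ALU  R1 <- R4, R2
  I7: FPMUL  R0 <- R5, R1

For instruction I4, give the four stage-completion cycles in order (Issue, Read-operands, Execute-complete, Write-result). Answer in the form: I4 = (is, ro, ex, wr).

cycle 1: I1→FPMUL
cycle 2: I1 RO; I2→ALU
cycle 3: I2 RO
cycle 4: I2 EX
cycle 5: I2 WR R0
cycle 7: I1 EX
cycle 8: I1 WR R1
cycle 9: I3→FPMUL
cycle 10: I3 RO
cycle 15: I3 EX
cycle 16: I3 WR R1
cycle 17: I4→FPMUL
cycle 18: I4 RO; I5→FPADD
cycle 19: I5 RO; I6→ALU
cycle 20: I6 RO
cycle 21: I6 EX
cycle 22: I5 EX; I6 WR R1
cycle 23: I4 EX; I5 WR R3
cycle 24: I4 WR R0
cycle 25: I7→FPMUL
cycle 26: I7 RO
cycle 31: I7 EX
cycle 32: I7 WR R0

I4 = (17, 18, 23, 24)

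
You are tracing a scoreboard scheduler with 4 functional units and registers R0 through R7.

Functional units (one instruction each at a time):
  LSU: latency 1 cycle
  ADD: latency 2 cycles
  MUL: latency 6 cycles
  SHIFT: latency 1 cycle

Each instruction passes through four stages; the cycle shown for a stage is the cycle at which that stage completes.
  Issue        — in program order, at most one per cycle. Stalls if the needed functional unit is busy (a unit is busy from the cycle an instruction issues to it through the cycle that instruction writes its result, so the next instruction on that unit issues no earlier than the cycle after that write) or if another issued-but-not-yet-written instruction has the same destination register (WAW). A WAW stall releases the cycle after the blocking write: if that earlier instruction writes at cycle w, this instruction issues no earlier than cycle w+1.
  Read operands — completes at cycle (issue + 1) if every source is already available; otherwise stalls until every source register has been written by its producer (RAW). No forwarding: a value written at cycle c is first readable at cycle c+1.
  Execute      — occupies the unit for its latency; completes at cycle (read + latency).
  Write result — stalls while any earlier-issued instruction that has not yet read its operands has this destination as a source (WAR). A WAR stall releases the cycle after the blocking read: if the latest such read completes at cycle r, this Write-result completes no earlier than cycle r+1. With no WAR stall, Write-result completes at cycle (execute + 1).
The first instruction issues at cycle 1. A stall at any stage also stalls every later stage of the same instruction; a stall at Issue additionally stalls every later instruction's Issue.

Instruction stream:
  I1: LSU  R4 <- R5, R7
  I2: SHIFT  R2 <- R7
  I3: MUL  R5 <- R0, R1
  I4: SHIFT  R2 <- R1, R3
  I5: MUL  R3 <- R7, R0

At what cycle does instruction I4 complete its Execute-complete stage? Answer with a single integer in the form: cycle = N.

[I1] 1/2/3/4
[I2] 2/3/4/5
[I3] 3/4/10/11
[I4] 6/7/8/9  (struct: SHIFT busy until I2 writes@5)
[I5] 12/13/19/20  (struct: MUL busy until I3 writes@11)

cycle = 8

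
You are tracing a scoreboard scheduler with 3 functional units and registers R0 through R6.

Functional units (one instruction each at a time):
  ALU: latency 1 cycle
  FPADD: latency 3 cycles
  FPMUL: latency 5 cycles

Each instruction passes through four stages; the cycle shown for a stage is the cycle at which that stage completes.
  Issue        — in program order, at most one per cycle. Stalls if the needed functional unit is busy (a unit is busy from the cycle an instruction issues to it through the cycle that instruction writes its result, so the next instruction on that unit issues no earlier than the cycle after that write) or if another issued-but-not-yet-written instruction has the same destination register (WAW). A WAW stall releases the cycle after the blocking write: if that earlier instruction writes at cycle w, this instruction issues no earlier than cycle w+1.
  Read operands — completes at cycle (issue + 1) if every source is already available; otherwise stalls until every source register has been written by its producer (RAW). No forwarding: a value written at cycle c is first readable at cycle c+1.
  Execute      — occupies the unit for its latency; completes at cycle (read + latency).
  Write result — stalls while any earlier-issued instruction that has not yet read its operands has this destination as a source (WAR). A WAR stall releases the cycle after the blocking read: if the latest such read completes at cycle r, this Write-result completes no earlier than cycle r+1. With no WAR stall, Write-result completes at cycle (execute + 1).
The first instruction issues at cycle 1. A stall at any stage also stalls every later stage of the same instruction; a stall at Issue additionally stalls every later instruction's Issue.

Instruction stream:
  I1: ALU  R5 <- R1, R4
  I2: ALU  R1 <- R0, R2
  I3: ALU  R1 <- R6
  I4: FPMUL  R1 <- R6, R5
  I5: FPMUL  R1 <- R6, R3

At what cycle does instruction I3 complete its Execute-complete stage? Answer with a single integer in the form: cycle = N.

cycle 1: issue I1 (ALU)
cycle 2: I1 read-ops
cycle 3: I1 finished on ALU
cycle 4: I1→R5
cycle 5: issue I2 (ALU)
cycle 6: I2 read-ops
cycle 7: I2 finished on ALU
cycle 8: I2→R1
cycle 9: issue I3 (ALU)
cycle 10: I3 read-ops
cycle 11: I3 finished on ALU
cycle 12: I3→R1
cycle 13: issue I4 (FPMUL)
cycle 14: I4 read-ops
cycle 19: I4 finished on FPMUL
cycle 20: I4→R1
cycle 21: issue I5 (FPMUL)
cycle 22: I5 read-ops
cycle 27: I5 finished on FPMUL
cycle 28: I5→R1

cycle = 11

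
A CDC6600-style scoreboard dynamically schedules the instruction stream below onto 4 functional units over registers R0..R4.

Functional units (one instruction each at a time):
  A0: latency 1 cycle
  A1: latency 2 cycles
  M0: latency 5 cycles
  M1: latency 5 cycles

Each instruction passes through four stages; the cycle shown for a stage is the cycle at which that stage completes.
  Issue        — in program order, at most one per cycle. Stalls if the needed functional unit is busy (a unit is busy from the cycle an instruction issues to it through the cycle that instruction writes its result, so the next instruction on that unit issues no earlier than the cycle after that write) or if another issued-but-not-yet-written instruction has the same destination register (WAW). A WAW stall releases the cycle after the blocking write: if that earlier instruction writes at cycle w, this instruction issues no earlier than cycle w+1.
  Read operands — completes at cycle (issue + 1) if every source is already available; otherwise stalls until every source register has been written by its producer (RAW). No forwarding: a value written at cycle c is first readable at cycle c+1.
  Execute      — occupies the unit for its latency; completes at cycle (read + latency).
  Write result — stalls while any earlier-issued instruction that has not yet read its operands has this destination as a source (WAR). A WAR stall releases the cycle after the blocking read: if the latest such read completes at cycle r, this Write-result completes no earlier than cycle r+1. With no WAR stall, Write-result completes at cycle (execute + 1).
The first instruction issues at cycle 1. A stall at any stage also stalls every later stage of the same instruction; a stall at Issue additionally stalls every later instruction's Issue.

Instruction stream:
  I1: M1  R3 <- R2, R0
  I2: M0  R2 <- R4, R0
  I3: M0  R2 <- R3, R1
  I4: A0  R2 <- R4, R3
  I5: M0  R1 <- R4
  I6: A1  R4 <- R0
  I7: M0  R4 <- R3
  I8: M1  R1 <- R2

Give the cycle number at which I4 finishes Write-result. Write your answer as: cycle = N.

[I1] 1/2/7/8
[I2] 2/3/8/9
[I3] 10/11/16/17  (struct: M0 busy until I2 writes@9)
[I4] 18/19/20/21  (WAW R2: wait I3 write@17)
[I5] 19/20/25/26
[I6] 20/21/23/24
[I7] 27/28/33/34  (struct: M0 busy until I5 writes@26)
[I8] 28/29/34/35

cycle = 21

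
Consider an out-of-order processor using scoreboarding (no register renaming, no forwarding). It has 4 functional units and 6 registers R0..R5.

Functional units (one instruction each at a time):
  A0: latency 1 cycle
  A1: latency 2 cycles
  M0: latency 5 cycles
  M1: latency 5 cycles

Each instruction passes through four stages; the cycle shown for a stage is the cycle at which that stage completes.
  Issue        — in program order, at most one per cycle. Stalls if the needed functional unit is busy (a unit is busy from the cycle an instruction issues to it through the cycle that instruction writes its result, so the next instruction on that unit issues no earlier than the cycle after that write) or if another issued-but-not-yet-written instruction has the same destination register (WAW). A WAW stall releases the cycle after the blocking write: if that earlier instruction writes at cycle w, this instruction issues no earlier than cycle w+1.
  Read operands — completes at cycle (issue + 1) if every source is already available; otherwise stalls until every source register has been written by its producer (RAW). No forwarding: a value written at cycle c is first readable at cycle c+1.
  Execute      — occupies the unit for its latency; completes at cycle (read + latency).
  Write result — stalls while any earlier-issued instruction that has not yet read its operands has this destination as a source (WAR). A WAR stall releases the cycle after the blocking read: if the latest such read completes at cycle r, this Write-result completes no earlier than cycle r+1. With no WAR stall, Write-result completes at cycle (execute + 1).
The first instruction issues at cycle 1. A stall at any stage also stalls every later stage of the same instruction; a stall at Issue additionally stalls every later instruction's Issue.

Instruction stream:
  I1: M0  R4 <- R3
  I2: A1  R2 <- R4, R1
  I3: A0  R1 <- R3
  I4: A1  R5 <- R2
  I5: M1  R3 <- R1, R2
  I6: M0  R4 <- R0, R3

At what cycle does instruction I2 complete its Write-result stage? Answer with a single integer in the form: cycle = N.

cycle = 12

1) issue 1, read 2, done 7, write 8
2) issue 2, read 9, done 11, write 12  <RAW R4: wait I1 write@8>
3) issue 3, read 4, done 5, write 10  <WAR R1: wait I2 read@9>
4) issue 13, read 14, done 16, write 17  <struct: A1 busy until I2 writes@12>
5) issue 14, read 15, done 20, write 21
6) issue 15, read 22, done 27, write 28  <RAW R3: wait I5 write@21>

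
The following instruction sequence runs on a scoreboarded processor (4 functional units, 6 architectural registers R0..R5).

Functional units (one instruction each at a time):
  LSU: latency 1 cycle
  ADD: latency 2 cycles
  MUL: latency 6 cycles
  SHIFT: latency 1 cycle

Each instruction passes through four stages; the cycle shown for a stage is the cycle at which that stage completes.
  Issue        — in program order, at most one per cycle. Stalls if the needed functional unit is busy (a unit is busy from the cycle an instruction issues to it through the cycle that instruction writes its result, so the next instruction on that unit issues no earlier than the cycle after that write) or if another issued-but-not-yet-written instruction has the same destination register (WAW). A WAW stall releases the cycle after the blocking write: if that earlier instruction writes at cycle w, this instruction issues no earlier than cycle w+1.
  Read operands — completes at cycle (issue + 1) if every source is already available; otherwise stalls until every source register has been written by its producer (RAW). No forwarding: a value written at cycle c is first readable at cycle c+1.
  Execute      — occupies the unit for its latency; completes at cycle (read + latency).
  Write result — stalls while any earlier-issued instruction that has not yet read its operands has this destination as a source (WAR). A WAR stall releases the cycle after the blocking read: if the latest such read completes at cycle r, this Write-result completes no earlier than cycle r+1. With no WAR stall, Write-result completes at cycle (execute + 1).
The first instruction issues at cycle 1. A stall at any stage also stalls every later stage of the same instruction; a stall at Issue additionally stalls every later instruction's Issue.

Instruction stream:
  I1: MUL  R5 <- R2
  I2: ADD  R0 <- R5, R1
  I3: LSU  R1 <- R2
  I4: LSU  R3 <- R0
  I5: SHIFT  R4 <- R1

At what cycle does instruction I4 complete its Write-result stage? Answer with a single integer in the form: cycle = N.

cycle = 16

I1 -> (1, 2, 8, 9)
I2 -> (2, 10, 12, 13)  // RAW R5: wait I1 write@9
I3 -> (3, 4, 5, 11)  // WAR R1: wait I2 read@10
I4 -> (12, 14, 15, 16)  // struct: LSU busy until I3 writes@11, RAW R0: wait I2 write@13
I5 -> (13, 14, 15, 16)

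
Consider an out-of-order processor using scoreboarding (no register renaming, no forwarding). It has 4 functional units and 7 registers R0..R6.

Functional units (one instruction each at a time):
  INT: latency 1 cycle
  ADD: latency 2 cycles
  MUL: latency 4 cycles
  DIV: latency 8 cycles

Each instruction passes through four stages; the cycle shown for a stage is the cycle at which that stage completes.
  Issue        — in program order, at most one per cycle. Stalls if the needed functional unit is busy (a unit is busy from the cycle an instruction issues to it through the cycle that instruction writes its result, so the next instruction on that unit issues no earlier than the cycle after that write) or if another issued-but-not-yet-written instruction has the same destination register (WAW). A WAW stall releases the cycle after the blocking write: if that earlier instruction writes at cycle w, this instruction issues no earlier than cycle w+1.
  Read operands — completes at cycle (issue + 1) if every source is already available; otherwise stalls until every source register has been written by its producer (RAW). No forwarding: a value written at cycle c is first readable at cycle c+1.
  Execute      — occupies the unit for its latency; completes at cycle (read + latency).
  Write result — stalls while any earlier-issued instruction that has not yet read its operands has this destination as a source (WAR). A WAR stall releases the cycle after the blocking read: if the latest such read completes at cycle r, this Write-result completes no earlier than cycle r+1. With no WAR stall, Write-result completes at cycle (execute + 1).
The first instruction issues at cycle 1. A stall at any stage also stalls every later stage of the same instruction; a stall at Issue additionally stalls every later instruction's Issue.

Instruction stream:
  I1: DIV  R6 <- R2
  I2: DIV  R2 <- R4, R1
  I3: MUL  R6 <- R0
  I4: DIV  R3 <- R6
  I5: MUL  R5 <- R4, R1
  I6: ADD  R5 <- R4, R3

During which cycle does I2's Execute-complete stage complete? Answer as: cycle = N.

cycle = 21

[I1] 1/2/10/11
[I2] 12/13/21/22  (struct: DIV busy until I1 writes@11)
[I3] 13/14/18/19
[I4] 23/24/32/33  (struct: DIV busy until I2 writes@22)
[I5] 24/25/29/30
[I6] 31/34/36/37  (WAW R5: wait I5 write@30; RAW R3: wait I4 write@33)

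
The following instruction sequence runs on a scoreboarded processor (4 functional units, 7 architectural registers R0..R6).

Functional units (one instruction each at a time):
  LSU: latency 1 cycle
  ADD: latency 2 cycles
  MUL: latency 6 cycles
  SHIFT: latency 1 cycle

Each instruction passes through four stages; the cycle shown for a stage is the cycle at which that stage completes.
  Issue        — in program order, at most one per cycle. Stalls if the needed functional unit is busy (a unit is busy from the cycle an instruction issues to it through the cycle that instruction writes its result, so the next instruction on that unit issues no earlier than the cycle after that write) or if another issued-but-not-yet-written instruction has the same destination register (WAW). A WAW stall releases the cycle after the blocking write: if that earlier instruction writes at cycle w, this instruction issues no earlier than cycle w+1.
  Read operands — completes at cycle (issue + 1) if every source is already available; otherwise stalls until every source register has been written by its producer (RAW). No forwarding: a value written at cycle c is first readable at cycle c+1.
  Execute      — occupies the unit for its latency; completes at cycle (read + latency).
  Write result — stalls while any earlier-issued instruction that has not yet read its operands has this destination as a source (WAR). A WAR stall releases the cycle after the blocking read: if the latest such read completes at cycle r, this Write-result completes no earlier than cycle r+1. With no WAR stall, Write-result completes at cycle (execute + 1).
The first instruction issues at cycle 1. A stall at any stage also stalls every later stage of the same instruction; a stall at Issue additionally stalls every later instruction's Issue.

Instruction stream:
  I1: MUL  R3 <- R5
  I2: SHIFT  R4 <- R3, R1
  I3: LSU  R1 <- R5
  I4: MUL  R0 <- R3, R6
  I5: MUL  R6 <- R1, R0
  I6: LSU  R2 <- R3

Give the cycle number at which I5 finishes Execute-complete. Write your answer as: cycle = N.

cycle = 26

t=1  I1 dispatched to MUL
t=2  I1 operands ready; I2 dispatched to SHIFT
t=3  I3 dispatched to LSU
t=4  I3 operands ready
t=5  I3 complete
t=8  I1 complete
t=9  R3←I1
t=10  I2 operands ready; I4 dispatched to MUL
t=11  I2 complete; R1←I3; I4 operands ready
t=12  R4←I2
t=17  I4 complete
t=18  R0←I4
t=19  I5 dispatched to MUL
t=20  I5 operands ready; I6 dispatched to LSU
t=21  I6 operands ready
t=22  I6 complete
t=23  R2←I6
t=26  I5 complete
t=27  R6←I5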